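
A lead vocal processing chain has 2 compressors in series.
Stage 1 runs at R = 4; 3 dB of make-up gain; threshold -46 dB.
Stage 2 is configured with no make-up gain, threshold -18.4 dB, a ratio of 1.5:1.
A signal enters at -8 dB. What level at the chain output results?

Stage 1: overshoot 38 dB → 38/4 = 9.5 dB → -36.5 dB; +3 dB make-up → -33.5 dB.
Stage 2: -33.5 dB is at or below the -18.4 dB threshold — no compression; output -33.5 dB.

-33.5 dB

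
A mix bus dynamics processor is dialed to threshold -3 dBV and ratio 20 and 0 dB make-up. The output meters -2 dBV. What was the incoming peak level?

17 dBV

Post-compression overshoot = -2 − (-3) = 1 dB.
Input overshoot = R × output overshoot = 20 dB → input = -3 + 20 = 17 dBV.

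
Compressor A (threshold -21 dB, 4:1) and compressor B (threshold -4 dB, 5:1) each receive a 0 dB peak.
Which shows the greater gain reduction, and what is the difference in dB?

A, by 12.55 dB

A: GR = 21 − 21/4 = 15.75 dB.
B: GR = 4 − 4/5 = 3.2 dB.
A reduces 12.55 dB more.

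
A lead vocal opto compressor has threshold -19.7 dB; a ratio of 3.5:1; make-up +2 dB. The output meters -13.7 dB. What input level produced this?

Stripping the +2 dB make-up gives -15.7 dB at the gain stage.
That's 4 dB above the -19.7 dB threshold.
Input overshoot = R × output overshoot = 14 dB → input = -19.7 + 14 = -5.7 dB.

-5.7 dB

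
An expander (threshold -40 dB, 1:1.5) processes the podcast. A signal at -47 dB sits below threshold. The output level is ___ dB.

-50.5 dB

The input is 7 dB below the -40 dB threshold.
A 1:1.5 expander multiplies undershoot by 1.5: 7 × 1.5 = 10.5 dB below threshold.
Output = -40 − 10.5 = -50.5 dB.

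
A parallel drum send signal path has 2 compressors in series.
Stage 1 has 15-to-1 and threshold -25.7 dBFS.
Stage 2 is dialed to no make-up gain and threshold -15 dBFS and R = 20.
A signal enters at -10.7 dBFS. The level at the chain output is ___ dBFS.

Stage 1: overshoot 15 dB → 15/15 = 1 dB → -24.7 dBFS.
Stage 2: below threshold (-24.7 ≤ -15); passes unchanged; output -24.7 dBFS.

-24.7 dBFS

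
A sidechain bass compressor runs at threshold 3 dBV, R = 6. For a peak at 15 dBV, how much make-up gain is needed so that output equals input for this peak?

Overshoot 12 dB → 12/6 = 2 dB after compression, so the compressed level is 3 + 2 = 5 dBV.
Make-up = target − compressed = 15 − 5 = 10 dB.

10 dB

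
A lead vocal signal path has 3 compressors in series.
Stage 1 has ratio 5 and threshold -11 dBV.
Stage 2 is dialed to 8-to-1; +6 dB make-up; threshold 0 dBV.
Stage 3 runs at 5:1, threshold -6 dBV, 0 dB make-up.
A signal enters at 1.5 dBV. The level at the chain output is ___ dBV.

-5.3 dBV

Stage 1: 1.5 dBV is 12.5 dB over -11 dBV; at 5:1 that becomes 2.5 dB over, giving -8.5 dBV.
Stage 2: below threshold (-8.5 ≤ 0); passes unchanged; make-up brings it to -2.5 dBV.
Stage 3: overshoot 3.5 dB → 3.5/5 = 0.7 dB → -5.3 dBV.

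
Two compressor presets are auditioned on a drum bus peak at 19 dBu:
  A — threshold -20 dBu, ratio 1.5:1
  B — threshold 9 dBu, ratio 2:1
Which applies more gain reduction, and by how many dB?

A, by 8 dB

A: overshoot 39 dB → output overshoot 26 dB → GR 13 dB.
B: overshoot 10 dB → output overshoot 5 dB → GR 5 dB.
Difference: 8 dB in favour of A.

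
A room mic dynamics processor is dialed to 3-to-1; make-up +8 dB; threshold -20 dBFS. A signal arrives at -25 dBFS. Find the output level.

-17 dBFS

-25 dBFS is 5 dB below the -20 dBFS threshold, so no gain reduction is applied.
Make-up gain adds 8 dB: -25 + 8 = -17 dBFS.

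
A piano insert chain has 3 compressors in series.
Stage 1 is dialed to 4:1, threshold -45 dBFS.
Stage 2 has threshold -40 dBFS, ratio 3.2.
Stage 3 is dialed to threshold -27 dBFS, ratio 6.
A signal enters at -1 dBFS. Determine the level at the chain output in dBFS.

Stage 1: overshoot 44 dB → 44/4 = 11 dB → -34 dBFS.
Stage 2: 6 dB above -40 dBFS, reduced 3.2:1 to 1.875 dB above → -38.125 dBFS.
Stage 3: -38.125 dBFS is at or below the -27 dBFS threshold — no compression; output -38.125 dBFS.

-38.125 dBFS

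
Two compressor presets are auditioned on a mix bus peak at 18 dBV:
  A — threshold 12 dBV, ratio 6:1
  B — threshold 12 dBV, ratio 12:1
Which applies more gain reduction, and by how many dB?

B, by 0.5 dB

A: overshoot 6 dB → output overshoot 1 dB → GR 5 dB.
B: overshoot 6 dB → output overshoot 0.5 dB → GR 5.5 dB.
B applies 0.5 dB more gain reduction.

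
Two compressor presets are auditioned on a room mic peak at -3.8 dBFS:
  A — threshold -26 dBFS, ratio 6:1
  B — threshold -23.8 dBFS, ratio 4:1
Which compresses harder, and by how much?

A, by 3.5 dB

A: 22.2 dB over, compressed to 3.7 dB over, so 18.5 dB of GR.
B: 20 dB over, compressed to 5 dB over, so 15 dB of GR.
A applies 3.5 dB more gain reduction.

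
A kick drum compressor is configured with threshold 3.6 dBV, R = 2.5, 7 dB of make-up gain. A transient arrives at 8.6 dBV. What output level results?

12.6 dBV

8.6 dBV sits 5 dB over threshold.
2.5:1 compression reduces that to 5/2.5 = 2 dB over.
So the level is 3.6 + 2 = 5.6 dBV; make-up adds 7 dB, giving 12.6 dBV.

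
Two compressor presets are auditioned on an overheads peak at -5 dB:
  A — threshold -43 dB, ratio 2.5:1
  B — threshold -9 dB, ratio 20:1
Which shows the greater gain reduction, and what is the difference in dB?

A, by 19 dB

A: GR = 38 − 38/2.5 = 22.8 dB.
B: GR = 4 − 4/20 = 3.8 dB.
A reduces 19 dB more.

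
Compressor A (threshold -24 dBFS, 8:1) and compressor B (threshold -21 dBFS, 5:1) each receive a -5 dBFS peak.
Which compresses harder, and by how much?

A, by 3.825 dB

A: GR = 19 − 19/8 = 16.625 dB.
B: GR = 16 − 16/5 = 12.8 dB.
A reduces 3.825 dB more.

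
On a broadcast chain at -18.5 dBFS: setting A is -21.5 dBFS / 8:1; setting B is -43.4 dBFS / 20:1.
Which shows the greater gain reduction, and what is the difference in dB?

B, by 21.03 dB

A: GR = 3 − 3/8 = 2.625 dB.
B: GR = 24.9 − 24.9/20 = 23.655 dB.
Difference: 21.03 dB in favour of B.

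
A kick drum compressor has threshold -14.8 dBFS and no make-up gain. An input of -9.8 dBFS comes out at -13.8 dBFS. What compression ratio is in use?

Input overshoot = -9.8 − (-14.8) = 5 dB; output overshoot = -13.8 − (-14.8) = 1 dB.
Ratio = 5 / 1 = 5.

5:1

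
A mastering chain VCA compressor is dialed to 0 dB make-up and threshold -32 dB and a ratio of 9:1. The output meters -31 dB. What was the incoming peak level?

Post-compression overshoot = -31 − (-32) = 1 dB.
Undo the ratio: input overshoot = 1 × 9 = 9 dB, giving input = -23 dB.

-23 dB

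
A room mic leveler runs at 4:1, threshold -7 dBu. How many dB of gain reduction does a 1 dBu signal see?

1 dBu exceeds the threshold by 8 dB.
After 4:1 compression the overshoot becomes 8/4 = 2 dB.
GR = overshoot in − overshoot out = 8 − 2 = 6 dB.

6 dB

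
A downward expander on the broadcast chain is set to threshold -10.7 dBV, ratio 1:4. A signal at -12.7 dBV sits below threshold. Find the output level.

Undershoot = (-10.7) − (-12.7) = 2 dB.
At 1:4, that expands to 8 dB under threshold.
Output = -10.7 − 8 = -18.7 dBV.

-18.7 dBV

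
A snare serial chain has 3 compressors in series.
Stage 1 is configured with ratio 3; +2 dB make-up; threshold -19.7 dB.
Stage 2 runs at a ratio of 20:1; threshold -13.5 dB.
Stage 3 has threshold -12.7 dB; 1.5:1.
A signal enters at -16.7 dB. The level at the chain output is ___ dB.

Stage 1: 3 dB above -19.7 dB, reduced 3:1 to 1 dB above → -18.7 dB; +2 dB make-up → -16.7 dB.
Stage 2: below threshold (-16.7 ≤ -13.5); passes unchanged; output -16.7 dB.
Stage 3: below threshold (-16.7 ≤ -12.7); passes unchanged; output -16.7 dB.

-16.7 dB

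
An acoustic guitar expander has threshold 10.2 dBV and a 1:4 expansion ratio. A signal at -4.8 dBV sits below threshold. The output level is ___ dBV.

-49.8 dBV

Undershoot = 10.2 − (-4.8) = 15 dB.
At 1:4, that expands to 60 dB under threshold.
Output = 10.2 − 60 = -49.8 dBV.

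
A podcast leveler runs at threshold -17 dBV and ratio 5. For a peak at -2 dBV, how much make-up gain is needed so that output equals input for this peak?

12 dB

Without make-up, output = threshold + overshoot/5 = -17 + 3 = -14 dBV.
Gap to target: 12 dB.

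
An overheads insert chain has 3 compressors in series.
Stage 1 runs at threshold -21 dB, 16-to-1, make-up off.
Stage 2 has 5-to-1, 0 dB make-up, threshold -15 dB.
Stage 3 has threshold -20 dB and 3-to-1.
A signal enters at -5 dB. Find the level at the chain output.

Stage 1: overshoot 16 dB → 16/16 = 1 dB → -20 dB.
Stage 2: -20 dB ≤ -15 dB, so stage 2 doesn't engage; output -20 dB.
Stage 3: -20 dB ≤ -20 dB, so stage 3 doesn't engage; output -20 dB.

-20 dB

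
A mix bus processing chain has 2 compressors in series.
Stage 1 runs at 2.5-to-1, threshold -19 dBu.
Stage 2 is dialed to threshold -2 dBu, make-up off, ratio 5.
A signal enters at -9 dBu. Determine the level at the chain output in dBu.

Stage 1: -9 dBu is 10 dB over -19 dBu; at 2.5:1 that becomes 4 dB over, giving -15 dBu.
Stage 2: below threshold (-15 ≤ -2); passes unchanged; output -15 dBu.

-15 dBu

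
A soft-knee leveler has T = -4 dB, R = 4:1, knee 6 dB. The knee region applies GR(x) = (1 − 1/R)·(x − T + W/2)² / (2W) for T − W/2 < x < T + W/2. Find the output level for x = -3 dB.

-4 dB

x − T + W/2 = -3 − (-4) + 3 = 4.
GR = (1 − 1/4) × 4² / 12 = 0.75 × 16 / 12 = 1 dB.
Output = -3 − 1 = -4 dB.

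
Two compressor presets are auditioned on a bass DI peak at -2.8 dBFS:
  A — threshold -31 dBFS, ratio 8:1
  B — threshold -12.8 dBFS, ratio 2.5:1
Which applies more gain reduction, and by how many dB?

A, by 18.675 dB

A: GR = 28.2 − 28.2/8 = 24.675 dB.
B: GR = 10 − 10/2.5 = 6 dB.
Difference: 18.675 dB in favour of A.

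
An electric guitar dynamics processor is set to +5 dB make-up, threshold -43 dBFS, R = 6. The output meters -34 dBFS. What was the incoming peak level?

Remove make-up: -34 − 5 = -39 dBFS.
The compressed level sits -39 − (-43) = 4 dB over threshold.
Input overshoot = R × output overshoot = 24 dB → input = -43 + 24 = -19 dBFS.

-19 dBFS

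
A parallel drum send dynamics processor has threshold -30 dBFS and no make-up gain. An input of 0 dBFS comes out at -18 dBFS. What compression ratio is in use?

2.5:1

Input overshoot = 0 − (-30) = 30 dB; output overshoot = -18 − (-30) = 12 dB.
Ratio = 30 / 12 = 2.5.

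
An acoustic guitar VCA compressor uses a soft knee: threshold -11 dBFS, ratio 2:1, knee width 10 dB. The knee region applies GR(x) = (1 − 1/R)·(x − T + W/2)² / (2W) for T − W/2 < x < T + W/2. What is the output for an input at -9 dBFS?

-10.225 dBFS

x − T + W/2 = -9 − (-11) + 5 = 7.
GR = (1 − 1/2) × 7² / 20 = 0.5 × 49 / 20 = 1.225 dB.
Output = -9 − 1.225 = -10.225 dBFS.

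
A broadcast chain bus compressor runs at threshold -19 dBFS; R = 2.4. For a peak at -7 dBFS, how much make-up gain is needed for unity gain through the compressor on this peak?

7 dB

Without make-up, output = threshold + overshoot/2.4 = -19 + 5 = -14 dBFS.
Gap to target: 7 dB.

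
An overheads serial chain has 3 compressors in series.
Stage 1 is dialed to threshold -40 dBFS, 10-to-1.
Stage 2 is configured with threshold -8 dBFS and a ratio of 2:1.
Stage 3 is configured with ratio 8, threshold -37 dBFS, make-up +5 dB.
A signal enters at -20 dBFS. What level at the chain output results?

-33 dBFS

Stage 1: -20 dBFS is 20 dB over -40 dBFS; at 10:1 that becomes 2 dB over, giving -38 dBFS.
Stage 2: -38 dBFS is at or below the -8 dBFS threshold — no compression; output -38 dBFS.
Stage 3: -38 dBFS is at or below the -37 dBFS threshold — no compression; make-up brings it to -33 dBFS.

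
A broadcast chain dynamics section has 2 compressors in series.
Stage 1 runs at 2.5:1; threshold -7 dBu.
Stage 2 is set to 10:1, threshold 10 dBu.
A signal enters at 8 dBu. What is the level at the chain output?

Stage 1: 15 dB above -7 dBu, reduced 2.5:1 to 6 dB above → -1 dBu.
Stage 2: -1 dBu ≤ 10 dBu, so stage 2 doesn't engage; output -1 dBu.

-1 dBu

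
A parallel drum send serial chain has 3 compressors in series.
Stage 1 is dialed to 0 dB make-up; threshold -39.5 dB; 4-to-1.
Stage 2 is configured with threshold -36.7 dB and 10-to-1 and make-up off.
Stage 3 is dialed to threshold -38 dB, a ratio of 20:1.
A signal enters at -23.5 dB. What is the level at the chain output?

Stage 1: 16 dB above -39.5 dB, reduced 4:1 to 4 dB above → -35.5 dB.
Stage 2: overshoot 1.2 dB → 1.2/10 = 0.12 dB → -36.58 dB.
Stage 3: 1.42 dB above -38 dB, reduced 20:1 to 0.071 dB above → -37.929 dB.

-37.929 dB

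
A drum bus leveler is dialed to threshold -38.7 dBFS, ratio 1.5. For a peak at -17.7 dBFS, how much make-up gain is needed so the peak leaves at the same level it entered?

7 dB

Without make-up, output = threshold + overshoot/1.5 = -38.7 + 14 = -24.7 dBFS.
Gap to target: 7 dB.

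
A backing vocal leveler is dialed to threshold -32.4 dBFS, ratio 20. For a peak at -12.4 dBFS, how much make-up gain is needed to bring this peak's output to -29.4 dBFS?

2 dB

Without make-up, output = threshold + overshoot/20 = -32.4 + 1 = -31.4 dBFS.
Gap to target: 2 dB.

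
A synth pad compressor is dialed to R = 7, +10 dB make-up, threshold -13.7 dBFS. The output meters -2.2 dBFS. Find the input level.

-3.2 dBFS

Stripping the +10 dB make-up gives -12.2 dBFS at the gain stage.
The compressed level sits -12.2 − (-13.7) = 1.5 dB over threshold.
Before 7:1 compression the overshoot was 1.5 × 7 = 10.5 dB, so input = -13.7 + 10.5 = -3.2 dBFS.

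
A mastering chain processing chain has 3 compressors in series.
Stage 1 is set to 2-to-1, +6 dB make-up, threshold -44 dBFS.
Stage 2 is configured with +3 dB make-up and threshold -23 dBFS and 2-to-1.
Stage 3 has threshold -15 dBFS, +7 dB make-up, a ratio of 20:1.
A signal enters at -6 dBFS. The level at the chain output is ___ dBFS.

Stage 1: overshoot 38 dB → 38/2 = 19 dB → -25 dBFS; +6 dB make-up → -19 dBFS.
Stage 2: overshoot 4 dB → 4/2 = 2 dB → -21 dBFS; +3 dB make-up → -18 dBFS.
Stage 3: -18 dBFS is at or below the -15 dBFS threshold — no compression; make-up brings it to -11 dBFS.

-11 dBFS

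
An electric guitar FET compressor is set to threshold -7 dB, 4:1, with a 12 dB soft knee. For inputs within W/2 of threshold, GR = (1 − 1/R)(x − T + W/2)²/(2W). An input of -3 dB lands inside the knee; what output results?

x − T + W/2 = -3 − (-7) + 6 = 10.
GR = (1 − 1/4) × 10² / 24 = 0.75 × 100 / 24 = 3.125 dB.
Output = -3 − 3.125 = -6.125 dB.

-6.125 dB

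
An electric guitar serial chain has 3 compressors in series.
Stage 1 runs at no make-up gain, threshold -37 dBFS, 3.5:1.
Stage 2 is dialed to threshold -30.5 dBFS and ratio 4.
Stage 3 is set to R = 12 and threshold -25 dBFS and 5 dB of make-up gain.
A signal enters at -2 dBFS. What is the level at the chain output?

-24.625 dBFS

Stage 1: -2 dBFS is 35 dB over -37 dBFS; at 3.5:1 that becomes 10 dB over, giving -27 dBFS.
Stage 2: -27 dBFS is 3.5 dB over -30.5 dBFS; at 4:1 that becomes 0.875 dB over, giving -29.625 dBFS.
Stage 3: -29.625 dBFS is at or below the -25 dBFS threshold — no compression; make-up brings it to -24.625 dBFS.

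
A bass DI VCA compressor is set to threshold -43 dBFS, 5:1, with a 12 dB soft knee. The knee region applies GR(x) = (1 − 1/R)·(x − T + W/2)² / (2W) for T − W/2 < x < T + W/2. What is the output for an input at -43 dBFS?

-44.2 dBFS

x − T + W/2 = -43 − (-43) + 6 = 6.
GR = (1 − 1/5) × 6² / 24 = 0.8 × 36 / 24 = 1.2 dB.
Output = -43 − 1.2 = -44.2 dBFS.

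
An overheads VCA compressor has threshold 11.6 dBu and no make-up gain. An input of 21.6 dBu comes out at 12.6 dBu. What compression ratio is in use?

Input overshoot = 21.6 − 11.6 = 10 dB; output overshoot = 12.6 − 11.6 = 1 dB.
Ratio = 10 / 1 = 10.

10:1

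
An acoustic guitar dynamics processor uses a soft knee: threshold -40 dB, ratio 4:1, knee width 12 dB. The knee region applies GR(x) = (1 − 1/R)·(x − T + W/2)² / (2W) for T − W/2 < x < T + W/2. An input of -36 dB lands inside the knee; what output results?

-39.125 dB

x − T + W/2 = -36 − (-40) + 6 = 10.
GR = (1 − 1/4) × 10² / 24 = 0.75 × 100 / 24 = 3.125 dB.
Output = -36 − 3.125 = -39.125 dB.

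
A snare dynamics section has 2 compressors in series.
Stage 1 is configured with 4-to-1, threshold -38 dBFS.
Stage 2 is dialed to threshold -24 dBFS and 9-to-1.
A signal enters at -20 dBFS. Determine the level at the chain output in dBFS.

-33.5 dBFS

Stage 1: overshoot 18 dB → 18/4 = 4.5 dB → -33.5 dBFS.
Stage 2: -33.5 dBFS ≤ -24 dBFS, so stage 2 doesn't engage; output -33.5 dBFS.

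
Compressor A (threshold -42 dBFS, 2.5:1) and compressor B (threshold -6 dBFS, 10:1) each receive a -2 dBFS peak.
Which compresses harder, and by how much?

A, by 20.4 dB

A: overshoot 40 dB → output overshoot 16 dB → GR 24 dB.
B: overshoot 4 dB → output overshoot 0.4 dB → GR 3.6 dB.
Difference: 20.4 dB in favour of A.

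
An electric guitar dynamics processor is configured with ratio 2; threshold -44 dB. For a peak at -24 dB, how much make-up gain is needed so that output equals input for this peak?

10 dB

The peak compresses to -44 + 20/2 = -34 dB.
To reach -24 dB requires -24 − (-34) = 10 dB of make-up.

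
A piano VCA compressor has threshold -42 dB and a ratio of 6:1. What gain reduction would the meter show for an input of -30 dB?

10 dB

-30 dB exceeds the threshold by 12 dB.
At 6:1, output sits 12/6 = 2 dB above threshold.
So the signal is attenuated by 12 − 2 = 10 dB.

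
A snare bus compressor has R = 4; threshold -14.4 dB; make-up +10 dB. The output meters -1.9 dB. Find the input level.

-4.4 dB

Stripping the +10 dB make-up gives -11.9 dB at the gain stage.
That's 2.5 dB above the -14.4 dB threshold.
Undo the ratio: input overshoot = 2.5 × 4 = 10 dB, giving input = -4.4 dB.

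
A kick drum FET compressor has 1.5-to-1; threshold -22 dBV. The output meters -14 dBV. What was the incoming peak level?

That's 8 dB above the -22 dBV threshold.
Input overshoot = R × output overshoot = 12 dB → input = -22 + 12 = -10 dBV.

-10 dBV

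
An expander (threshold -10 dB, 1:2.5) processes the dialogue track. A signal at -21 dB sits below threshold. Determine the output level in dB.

-37.5 dB

The input is 11 dB below the -10 dB threshold.
A 1:2.5 expander multiplies undershoot by 2.5: 11 × 2.5 = 27.5 dB below threshold.
Output = -10 − 27.5 = -37.5 dB.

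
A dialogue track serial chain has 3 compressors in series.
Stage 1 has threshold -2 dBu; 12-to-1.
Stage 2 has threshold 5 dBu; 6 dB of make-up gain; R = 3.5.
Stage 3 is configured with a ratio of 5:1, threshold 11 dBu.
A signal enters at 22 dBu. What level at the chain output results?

Stage 1: overshoot 24 dB → 24/12 = 2 dB → 0 dBu.
Stage 2: 0 dBu ≤ 5 dBu, so stage 2 doesn't engage; make-up brings it to 6 dBu.
Stage 3: below threshold (6 ≤ 11); passes unchanged; output 6 dBu.

6 dBu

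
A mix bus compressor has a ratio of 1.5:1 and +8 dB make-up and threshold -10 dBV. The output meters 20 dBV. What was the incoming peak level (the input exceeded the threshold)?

Stripping the +8 dB make-up gives 12 dBV at the gain stage.
That's 22 dB above the -10 dBV threshold.
Undo the ratio: input overshoot = 22 × 1.5 = 33 dB, giving input = 23 dBV.

23 dBV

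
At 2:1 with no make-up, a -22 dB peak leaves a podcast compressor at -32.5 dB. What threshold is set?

Gain reduction = -22 − (-32.5) = 10.5 dB; output overshoot = GR / (R − 1) = 10.5 / 1 = 10.5 dB.
Threshold = output − output overshoot = -32.5 − 10.5 = -43 dB.

-43 dB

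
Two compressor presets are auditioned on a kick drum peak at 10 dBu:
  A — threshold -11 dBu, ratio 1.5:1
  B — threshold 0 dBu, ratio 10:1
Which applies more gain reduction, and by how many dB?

B, by 2 dB

A: 21 dB over, compressed to 14 dB over, so 7 dB of GR.
B: 10 dB over, compressed to 1 dB over, so 9 dB of GR.
B reduces 2 dB more.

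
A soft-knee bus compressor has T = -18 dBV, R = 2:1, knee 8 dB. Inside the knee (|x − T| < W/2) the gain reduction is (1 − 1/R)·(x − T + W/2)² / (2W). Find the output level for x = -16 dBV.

-17.125 dBV

x − T + W/2 = -16 − (-18) + 4 = 6.
GR = (1 − 1/2) × 6² / 16 = 0.5 × 36 / 16 = 1.125 dB.
Output = -16 − 1.125 = -17.125 dBV.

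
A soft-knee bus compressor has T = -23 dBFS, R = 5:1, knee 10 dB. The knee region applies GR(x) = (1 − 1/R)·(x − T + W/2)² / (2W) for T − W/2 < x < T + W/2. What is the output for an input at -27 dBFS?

-27.04 dBFS

x − T + W/2 = -27 − (-23) + 5 = 1.
GR = (1 − 1/5) × 1² / 20 = 0.8 × 1 / 20 = 0.04 dB.
Output = -27 − 0.04 = -27.04 dBFS.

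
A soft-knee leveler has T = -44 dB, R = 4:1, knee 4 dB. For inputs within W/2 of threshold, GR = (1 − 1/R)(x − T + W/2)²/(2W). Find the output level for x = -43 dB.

-43.84375 dB

x − T + W/2 = -43 − (-44) + 2 = 3.
GR = (1 − 1/4) × 3² / 8 = 0.75 × 9 / 8 = 0.84375 dB.
Output = -43 − 0.84375 = -43.84375 dB.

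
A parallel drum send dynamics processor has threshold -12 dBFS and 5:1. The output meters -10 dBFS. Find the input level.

Post-compression overshoot = -10 − (-12) = 2 dB.
Undo the ratio: input overshoot = 2 × 5 = 10 dB, giving input = -2 dBFS.

-2 dBFS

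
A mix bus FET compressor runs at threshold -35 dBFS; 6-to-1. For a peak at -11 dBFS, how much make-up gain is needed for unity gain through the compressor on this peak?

20 dB

Overshoot 24 dB → 24/6 = 4 dB after compression, so the compressed level is -35 + 4 = -31 dBFS.
Make-up = target − compressed = -11 − (-31) = 20 dB.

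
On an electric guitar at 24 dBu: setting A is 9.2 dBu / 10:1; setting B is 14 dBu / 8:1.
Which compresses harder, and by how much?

A: 14.8 dB over, compressed to 1.48 dB over, so 13.32 dB of GR.
B: 10 dB over, compressed to 1.25 dB over, so 8.75 dB of GR.
Difference: 4.57 dB in favour of A.

A, by 4.57 dB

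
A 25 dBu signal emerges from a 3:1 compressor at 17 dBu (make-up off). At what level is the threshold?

Input is 12 dB above T (since output overshoot × R = input overshoot: (17 − T)·3 = 25 − T gives T = 13 dBu).
Check: 13 + (25 − 13)/3 = 13 + 4 = 17 dBu. ✓

13 dBu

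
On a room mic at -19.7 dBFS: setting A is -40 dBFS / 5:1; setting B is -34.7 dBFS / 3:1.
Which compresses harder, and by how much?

A: GR = 20.3 − 20.3/5 = 16.24 dB.
B: GR = 15 − 15/3 = 10 dB.
A reduces 6.24 dB more.

A, by 6.24 dB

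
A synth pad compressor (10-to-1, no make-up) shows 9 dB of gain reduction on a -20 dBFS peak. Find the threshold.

Input is 10 dB above T (since output overshoot × R = input overshoot: (-29 − T)·10 = -20 − T gives T = -30 dBFS).
Check: -30 + (-20 − (-30))/10 = -30 + 1 = -29 dBFS. ✓

-30 dBFS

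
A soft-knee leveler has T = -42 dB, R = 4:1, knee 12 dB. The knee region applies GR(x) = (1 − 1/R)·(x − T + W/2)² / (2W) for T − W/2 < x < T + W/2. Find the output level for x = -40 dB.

-42 dB

x − T + W/2 = -40 − (-42) + 6 = 8.
GR = (1 − 1/4) × 8² / 24 = 0.75 × 64 / 24 = 2 dB.
Output = -40 − 2 = -42 dB.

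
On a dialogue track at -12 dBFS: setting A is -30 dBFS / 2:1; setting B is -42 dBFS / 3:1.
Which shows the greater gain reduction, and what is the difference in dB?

B, by 11 dB

A: 18 dB over, compressed to 9 dB over, so 9 dB of GR.
B: 30 dB over, compressed to 10 dB over, so 20 dB of GR.
B applies 11 dB more gain reduction.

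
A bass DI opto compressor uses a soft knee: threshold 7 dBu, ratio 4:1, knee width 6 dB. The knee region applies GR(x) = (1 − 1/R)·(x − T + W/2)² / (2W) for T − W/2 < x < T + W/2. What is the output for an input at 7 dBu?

x − T + W/2 = 7 − 7 + 3 = 3.
GR = (1 − 1/4) × 3² / 12 = 0.75 × 9 / 12 = 0.5625 dB.
Output = 7 − 0.5625 = 6.4375 dBu.

6.4375 dBu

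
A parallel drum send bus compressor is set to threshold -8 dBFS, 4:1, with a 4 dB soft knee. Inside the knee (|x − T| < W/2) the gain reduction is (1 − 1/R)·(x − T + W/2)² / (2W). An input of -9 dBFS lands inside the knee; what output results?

-9.09375 dBFS

x − T + W/2 = -9 − (-8) + 2 = 1.
GR = (1 − 1/4) × 1² / 8 = 0.75 × 1 / 8 = 0.09375 dB.
Output = -9 − 0.09375 = -9.09375 dBFS.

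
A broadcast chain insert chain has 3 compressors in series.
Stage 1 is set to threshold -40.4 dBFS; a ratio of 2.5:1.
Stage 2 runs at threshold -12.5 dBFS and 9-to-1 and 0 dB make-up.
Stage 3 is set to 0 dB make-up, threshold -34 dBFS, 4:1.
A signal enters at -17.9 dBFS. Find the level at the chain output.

Stage 1: 22.5 dB above -40.4 dBFS, reduced 2.5:1 to 9 dB above → -31.4 dBFS.
Stage 2: -31.4 dBFS is at or below the -12.5 dBFS threshold — no compression; output -31.4 dBFS.
Stage 3: -31.4 dBFS is 2.6 dB over -34 dBFS; at 4:1 that becomes 0.65 dB over, giving -33.35 dBFS.

-33.35 dBFS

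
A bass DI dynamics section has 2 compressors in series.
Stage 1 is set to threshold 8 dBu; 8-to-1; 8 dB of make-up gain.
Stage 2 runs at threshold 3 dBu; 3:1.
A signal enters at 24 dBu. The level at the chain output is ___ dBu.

8 dBu

Stage 1: 24 dBu is 16 dB over 8 dBu; at 8:1 that becomes 2 dB over, giving 10 dBu; +8 dB make-up → 18 dBu.
Stage 2: overshoot 15 dB → 15/3 = 5 dB → 8 dBu.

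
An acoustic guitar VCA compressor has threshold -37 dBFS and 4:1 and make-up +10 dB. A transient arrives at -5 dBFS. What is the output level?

The input is 32 dB above the -37 dBFS threshold.
The 32 dB excess becomes 8 dB after 4:1 reduction.
That puts the output at -29 dBFS; make-up adds 10 dB, giving -19 dBFS.

-19 dBFS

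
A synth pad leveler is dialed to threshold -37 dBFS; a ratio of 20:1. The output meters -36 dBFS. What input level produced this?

The compressed level sits -36 − (-37) = 1 dB over threshold.
Undo the ratio: input overshoot = 1 × 20 = 20 dB, giving input = -17 dBFS.

-17 dBFS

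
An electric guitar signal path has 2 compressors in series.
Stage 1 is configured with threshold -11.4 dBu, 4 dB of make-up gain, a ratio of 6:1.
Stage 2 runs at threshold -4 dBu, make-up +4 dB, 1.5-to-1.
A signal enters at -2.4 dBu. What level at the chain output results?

Stage 1: 9 dB above -11.4 dBu, reduced 6:1 to 1.5 dB above → -9.9 dBu; +4 dB make-up → -5.9 dBu.
Stage 2: -5.9 dBu is at or below the -4 dBu threshold — no compression; make-up brings it to -1.9 dBu.

-1.9 dBu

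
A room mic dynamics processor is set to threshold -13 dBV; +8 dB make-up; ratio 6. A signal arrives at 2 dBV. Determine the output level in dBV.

Overshoot: 2 − (-13) = 15 dB.
The 15 dB excess becomes 2.5 dB after 6:1 reduction.
Output = -13 + 2.5 = -10.5 dBV; make-up adds 8 dB, giving -2.5 dBV.

-2.5 dBV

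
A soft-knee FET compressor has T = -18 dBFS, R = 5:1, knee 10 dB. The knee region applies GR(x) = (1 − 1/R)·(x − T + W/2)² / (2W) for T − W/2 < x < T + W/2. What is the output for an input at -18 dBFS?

-19 dBFS

x − T + W/2 = -18 − (-18) + 5 = 5.
GR = (1 − 1/5) × 5² / 20 = 0.8 × 25 / 20 = 1 dB.
Output = -18 − 1 = -19 dBFS.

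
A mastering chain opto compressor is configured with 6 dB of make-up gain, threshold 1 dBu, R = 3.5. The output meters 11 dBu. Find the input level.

Stripping the +6 dB make-up gives 5 dBu at the gain stage.
The compressed level sits 5 − 1 = 4 dB over threshold.
Input overshoot = R × output overshoot = 14 dB → input = 1 + 14 = 15 dBu.

15 dBu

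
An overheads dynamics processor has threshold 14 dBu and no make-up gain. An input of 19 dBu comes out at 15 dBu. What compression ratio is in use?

Input overshoot = 19 − 14 = 5 dB; output overshoot = 15 − 14 = 1 dB.
Ratio = 5 / 1 = 5.

5:1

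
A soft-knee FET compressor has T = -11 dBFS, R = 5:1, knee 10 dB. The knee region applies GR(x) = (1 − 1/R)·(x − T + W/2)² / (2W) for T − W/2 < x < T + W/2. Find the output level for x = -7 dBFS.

x − T + W/2 = -7 − (-11) + 5 = 9.
GR = (1 − 1/5) × 9² / 20 = 0.8 × 81 / 20 = 3.24 dB.
Output = -7 − 3.24 = -10.24 dBFS.

-10.24 dBFS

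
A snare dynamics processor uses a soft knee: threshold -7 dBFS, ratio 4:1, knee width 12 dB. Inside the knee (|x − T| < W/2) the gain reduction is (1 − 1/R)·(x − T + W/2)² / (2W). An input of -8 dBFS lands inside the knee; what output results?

x − T + W/2 = -8 − (-7) + 6 = 5.
GR = (1 − 1/4) × 5² / 24 = 0.75 × 25 / 24 = 0.78125 dB.
Output = -8 − 0.78125 = -8.78125 dBFS.

-8.78125 dBFS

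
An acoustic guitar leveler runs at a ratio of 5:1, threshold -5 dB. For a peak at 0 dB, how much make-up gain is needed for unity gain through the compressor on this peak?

4 dB

Overshoot 5 dB → 5/5 = 1 dB after compression, so the compressed level is -5 + 1 = -4 dB.
Make-up = target − compressed = 0 − (-4) = 4 dB.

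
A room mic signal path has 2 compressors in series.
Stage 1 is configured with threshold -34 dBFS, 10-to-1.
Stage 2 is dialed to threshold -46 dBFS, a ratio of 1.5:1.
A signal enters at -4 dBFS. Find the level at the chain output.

Stage 1: overshoot 30 dB → 30/10 = 3 dB → -31 dBFS.
Stage 2: -31 dBFS is 15 dB over -46 dBFS; at 1.5:1 that becomes 10 dB over, giving -36 dBFS.

-36 dBFS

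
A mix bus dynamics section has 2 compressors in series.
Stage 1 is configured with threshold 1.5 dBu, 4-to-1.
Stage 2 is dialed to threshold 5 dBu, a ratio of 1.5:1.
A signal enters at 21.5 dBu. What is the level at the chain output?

Stage 1: overshoot 20 dB → 20/4 = 5 dB → 6.5 dBu.
Stage 2: overshoot 1.5 dB → 1.5/1.5 = 1 dB → 6 dBu.

6 dBu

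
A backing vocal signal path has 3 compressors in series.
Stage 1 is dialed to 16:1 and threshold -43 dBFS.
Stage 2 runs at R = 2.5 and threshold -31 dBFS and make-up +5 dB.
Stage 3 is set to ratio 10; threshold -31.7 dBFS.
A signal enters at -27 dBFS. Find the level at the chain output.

Stage 1: overshoot 16 dB → 16/16 = 1 dB → -42 dBFS.
Stage 2: below threshold (-42 ≤ -31); passes unchanged; make-up brings it to -37 dBFS.
Stage 3: -37 dBFS ≤ -31.7 dBFS, so stage 3 doesn't engage; output -37 dBFS.

-37 dBFS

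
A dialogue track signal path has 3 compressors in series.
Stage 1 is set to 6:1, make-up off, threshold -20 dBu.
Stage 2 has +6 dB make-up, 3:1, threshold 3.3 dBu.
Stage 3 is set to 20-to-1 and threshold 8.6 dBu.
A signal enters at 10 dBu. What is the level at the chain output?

Stage 1: 10 dBu is 30 dB over -20 dBu; at 6:1 that becomes 5 dB over, giving -15 dBu.
Stage 2: -15 dBu is at or below the 3.3 dBu threshold — no compression; make-up brings it to -9 dBu.
Stage 3: -9 dBu is at or below the 8.6 dBu threshold — no compression; output -9 dBu.

-9 dBu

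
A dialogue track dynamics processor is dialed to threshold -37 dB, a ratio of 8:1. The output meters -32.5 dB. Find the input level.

-1 dB

The compressed level sits -32.5 − (-37) = 4.5 dB over threshold.
Input overshoot = R × output overshoot = 36 dB → input = -37 + 36 = -1 dB.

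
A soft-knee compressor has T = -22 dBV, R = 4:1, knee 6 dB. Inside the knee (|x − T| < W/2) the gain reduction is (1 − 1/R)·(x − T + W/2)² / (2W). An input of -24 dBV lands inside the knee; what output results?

-24.0625 dBV

x − T + W/2 = -24 − (-22) + 3 = 1.
GR = (1 − 1/4) × 1² / 12 = 0.75 × 1 / 12 = 0.0625 dB.
Output = -24 − 0.0625 = -24.0625 dBV.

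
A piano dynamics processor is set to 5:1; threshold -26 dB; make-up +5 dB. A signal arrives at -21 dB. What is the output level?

The input is 5 dB above the -26 dB threshold.
The 5 dB excess becomes 1 dB after 5:1 reduction.
So the level is -26 + 1 = -25 dB; make-up adds 5 dB, giving -20 dB.

-20 dB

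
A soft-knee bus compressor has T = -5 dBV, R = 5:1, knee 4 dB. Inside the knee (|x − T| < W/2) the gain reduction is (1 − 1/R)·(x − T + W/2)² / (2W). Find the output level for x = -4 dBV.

x − T + W/2 = -4 − (-5) + 2 = 3.
GR = (1 − 1/5) × 3² / 8 = 0.8 × 9 / 8 = 0.9 dB.
Output = -4 − 0.9 = -4.9 dBV.

-4.9 dBV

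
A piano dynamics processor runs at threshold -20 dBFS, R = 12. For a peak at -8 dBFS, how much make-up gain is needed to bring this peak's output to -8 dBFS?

11 dB

Without make-up, output = threshold + overshoot/12 = -20 + 1 = -19 dBFS.
Gap to target: 11 dB.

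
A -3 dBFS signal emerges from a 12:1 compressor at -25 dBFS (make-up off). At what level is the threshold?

Let T be the threshold. Output overshoot = (input overshoot)/R, so -25 − T = (-3 − T)/12.
12·(-25 − T) = -3 − T → 11·T = -300 − (-3) = -297.
T = -297/11 = -27 dBFS.

-27 dBFS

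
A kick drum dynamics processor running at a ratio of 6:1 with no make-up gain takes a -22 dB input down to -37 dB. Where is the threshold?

Input is 18 dB above T (since output overshoot × R = input overshoot: (-37 − T)·6 = -22 − T gives T = -40 dB).
Check: -40 + (-22 − (-40))/6 = -40 + 3 = -37 dB. ✓

-40 dB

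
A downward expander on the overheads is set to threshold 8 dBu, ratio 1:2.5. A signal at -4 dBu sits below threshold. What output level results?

-22 dBu

The input is 12 dB below the 8 dBu threshold.
A 1:2.5 expander multiplies undershoot by 2.5: 12 × 2.5 = 30 dB below threshold.
Output = 8 − 30 = -22 dBu.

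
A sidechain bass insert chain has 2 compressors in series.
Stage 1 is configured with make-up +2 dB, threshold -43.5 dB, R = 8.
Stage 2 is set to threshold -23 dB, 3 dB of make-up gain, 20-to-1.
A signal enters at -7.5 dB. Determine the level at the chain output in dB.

Stage 1: overshoot 36 dB → 36/8 = 4.5 dB → -39 dB; +2 dB make-up → -37 dB.
Stage 2: -37 dB ≤ -23 dB, so stage 2 doesn't engage; make-up brings it to -34 dB.

-34 dB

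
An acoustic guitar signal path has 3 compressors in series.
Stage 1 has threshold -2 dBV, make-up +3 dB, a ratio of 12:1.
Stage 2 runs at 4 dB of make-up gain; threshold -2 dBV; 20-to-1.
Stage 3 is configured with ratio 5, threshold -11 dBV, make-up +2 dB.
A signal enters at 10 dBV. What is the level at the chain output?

-6.36 dBV

Stage 1: 10 dBV is 12 dB over -2 dBV; at 12:1 that becomes 1 dB over, giving -1 dBV; +3 dB make-up → 2 dBV.
Stage 2: overshoot 4 dB → 4/20 = 0.2 dB → -1.8 dBV; +4 dB make-up → 2.2 dBV.
Stage 3: 2.2 dBV is 13.2 dB over -11 dBV; at 5:1 that becomes 2.64 dB over, giving -8.36 dBV; +2 dB make-up → -6.36 dBV.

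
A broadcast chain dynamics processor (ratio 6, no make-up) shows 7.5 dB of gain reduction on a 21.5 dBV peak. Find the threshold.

Input is 9 dB above T (since output overshoot × R = input overshoot: (14 − T)·6 = 21.5 − T gives T = 12.5 dBV).
Check: 12.5 + (21.5 − 12.5)/6 = 12.5 + 1.5 = 14 dBV. ✓

12.5 dBV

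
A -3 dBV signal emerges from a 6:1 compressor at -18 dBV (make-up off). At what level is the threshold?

-21 dBV

Let T be the threshold. Output overshoot = (input overshoot)/R, so -18 − T = (-3 − T)/6.
6·(-18 − T) = -3 − T → 5·T = -108 − (-3) = -105.
T = -105/5 = -21 dBV.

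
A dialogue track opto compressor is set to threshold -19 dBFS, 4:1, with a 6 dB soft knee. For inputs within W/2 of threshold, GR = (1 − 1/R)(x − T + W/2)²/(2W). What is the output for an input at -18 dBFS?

x − T + W/2 = -18 − (-19) + 3 = 4.
GR = (1 − 1/4) × 4² / 12 = 0.75 × 16 / 12 = 1 dB.
Output = -18 − 1 = -19 dBFS.

-19 dBFS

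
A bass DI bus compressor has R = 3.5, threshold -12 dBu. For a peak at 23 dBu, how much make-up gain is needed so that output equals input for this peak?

25 dB

Overshoot 35 dB → 35/3.5 = 10 dB after compression, so the compressed level is -12 + 10 = -2 dBu.
Make-up = target − compressed = 23 − (-2) = 25 dB.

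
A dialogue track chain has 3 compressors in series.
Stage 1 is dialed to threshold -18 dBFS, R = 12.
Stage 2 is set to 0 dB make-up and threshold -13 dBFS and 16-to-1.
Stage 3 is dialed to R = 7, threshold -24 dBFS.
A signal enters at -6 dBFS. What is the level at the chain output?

Stage 1: -6 dBFS is 12 dB over -18 dBFS; at 12:1 that becomes 1 dB over, giving -17 dBFS.
Stage 2: below threshold (-17 ≤ -13); passes unchanged; output -17 dBFS.
Stage 3: 7 dB above -24 dBFS, reduced 7:1 to 1 dB above → -23 dBFS.

-23 dBFS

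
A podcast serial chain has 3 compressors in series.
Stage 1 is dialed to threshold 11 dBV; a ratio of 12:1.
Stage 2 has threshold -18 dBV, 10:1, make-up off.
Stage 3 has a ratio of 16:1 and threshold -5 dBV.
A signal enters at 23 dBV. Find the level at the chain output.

Stage 1: 12 dB above 11 dBV, reduced 12:1 to 1 dB above → 12 dBV.
Stage 2: 12 dBV is 30 dB over -18 dBV; at 10:1 that becomes 3 dB over, giving -15 dBV.
Stage 3: -15 dBV is at or below the -5 dBV threshold — no compression; output -15 dBV.

-15 dBV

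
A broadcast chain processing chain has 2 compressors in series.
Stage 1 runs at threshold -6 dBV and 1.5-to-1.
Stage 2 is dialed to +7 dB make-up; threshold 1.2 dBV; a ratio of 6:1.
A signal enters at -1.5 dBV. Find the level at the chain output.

Stage 1: -1.5 dBV is 4.5 dB over -6 dBV; at 1.5:1 that becomes 3 dB over, giving -3 dBV.
Stage 2: below threshold (-3 ≤ 1.2); passes unchanged; make-up brings it to 4 dBV.

4 dBV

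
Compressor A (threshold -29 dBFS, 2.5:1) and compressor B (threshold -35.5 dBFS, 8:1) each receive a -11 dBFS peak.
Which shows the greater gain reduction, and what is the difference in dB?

B, by 10.6375 dB

A: 18 dB over, compressed to 7.2 dB over, so 10.8 dB of GR.
B: 24.5 dB over, compressed to 3.0625 dB over, so 21.4375 dB of GR.
B reduces 10.6375 dB more.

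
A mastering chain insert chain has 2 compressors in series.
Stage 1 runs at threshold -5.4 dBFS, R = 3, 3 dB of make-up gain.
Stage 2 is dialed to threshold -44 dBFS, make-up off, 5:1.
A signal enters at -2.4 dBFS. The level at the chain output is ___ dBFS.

-35.48 dBFS

Stage 1: 3 dB above -5.4 dBFS, reduced 3:1 to 1 dB above → -4.4 dBFS; +3 dB make-up → -1.4 dBFS.
Stage 2: overshoot 42.6 dB → 42.6/5 = 8.52 dB → -35.48 dBFS.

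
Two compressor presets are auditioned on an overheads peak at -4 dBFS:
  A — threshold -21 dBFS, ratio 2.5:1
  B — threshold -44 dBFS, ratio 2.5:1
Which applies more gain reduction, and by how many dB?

B, by 13.8 dB

A: overshoot 17 dB → output overshoot 6.8 dB → GR 10.2 dB.
B: overshoot 40 dB → output overshoot 16 dB → GR 24 dB.
B applies 13.8 dB more gain reduction.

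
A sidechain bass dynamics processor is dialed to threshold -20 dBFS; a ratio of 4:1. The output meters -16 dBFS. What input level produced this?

-4 dBFS

Post-compression overshoot = -16 − (-20) = 4 dB.
Input overshoot = R × output overshoot = 16 dB → input = -20 + 16 = -4 dBFS.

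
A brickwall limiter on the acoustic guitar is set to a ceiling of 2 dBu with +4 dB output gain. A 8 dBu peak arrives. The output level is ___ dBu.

6 dBu

At ∞:1, everything above 2 dBu is held at the ceiling.
Output gain then adds 4 dB: 2 + 4 = 6 dBu.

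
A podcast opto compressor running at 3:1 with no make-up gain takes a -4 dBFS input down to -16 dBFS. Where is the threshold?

-22 dBFS

Input is 18 dB above T (since output overshoot × R = input overshoot: (-16 − T)·3 = -4 − T gives T = -22 dBFS).
Check: -22 + (-4 − (-22))/3 = -22 + 6 = -16 dBFS. ✓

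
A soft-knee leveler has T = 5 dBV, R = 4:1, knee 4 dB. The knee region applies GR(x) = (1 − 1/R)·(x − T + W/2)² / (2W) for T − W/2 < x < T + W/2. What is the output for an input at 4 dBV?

3.90625 dBV

x − T + W/2 = 4 − 5 + 2 = 1.
GR = (1 − 1/4) × 1² / 8 = 0.75 × 1 / 8 = 0.09375 dB.
Output = 4 − 0.09375 = 3.90625 dBV.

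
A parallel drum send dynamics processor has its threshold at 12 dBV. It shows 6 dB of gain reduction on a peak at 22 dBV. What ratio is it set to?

Input overshoot = 22 − 12 = 10 dB.
Output overshoot = 10 − 6 = 4 dB.
Ratio = input overshoot / output overshoot = 10 / 4 = 2.5.

2.5:1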